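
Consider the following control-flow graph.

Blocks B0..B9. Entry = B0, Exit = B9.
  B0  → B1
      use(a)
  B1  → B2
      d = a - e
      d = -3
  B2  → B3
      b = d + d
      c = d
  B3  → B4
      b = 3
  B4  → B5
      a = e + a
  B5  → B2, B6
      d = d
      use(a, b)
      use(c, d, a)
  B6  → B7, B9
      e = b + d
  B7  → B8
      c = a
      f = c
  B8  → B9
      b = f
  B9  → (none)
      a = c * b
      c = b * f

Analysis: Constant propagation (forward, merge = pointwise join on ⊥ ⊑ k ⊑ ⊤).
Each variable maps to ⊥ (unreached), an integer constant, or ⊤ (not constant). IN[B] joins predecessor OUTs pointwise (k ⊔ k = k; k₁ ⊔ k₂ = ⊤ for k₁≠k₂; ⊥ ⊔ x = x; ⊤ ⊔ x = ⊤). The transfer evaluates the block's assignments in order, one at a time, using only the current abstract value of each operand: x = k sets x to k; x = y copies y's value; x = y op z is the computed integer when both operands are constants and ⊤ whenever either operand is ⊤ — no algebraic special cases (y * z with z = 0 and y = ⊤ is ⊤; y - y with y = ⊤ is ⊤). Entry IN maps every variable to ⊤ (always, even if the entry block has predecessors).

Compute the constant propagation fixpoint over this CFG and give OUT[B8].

Answer: {a: ⊤, b: ⊤, c: ⊤, d: -3, e: 0, f: ⊤}

Trace:
Fixpoint table:
  B0: | IN=(all ⊤) | OUT=(all ⊤)
  B1: | IN=(all ⊤) | OUT={d:-3; rest ⊤}
  B2: | IN={d:-3; rest ⊤} | OUT={b:-6, c:-3, d:-3; rest ⊤}
  B3: | IN={b:-6, c:-3, d:-3; rest ⊤} | OUT={b:3, c:-3, d:-3; rest ⊤}
  B4: | IN={b:3, c:-3, d:-3; rest ⊤} | OUT={b:3, c:-3, d:-3; rest ⊤}
  B5: | IN={b:3, c:-3, d:-3; rest ⊤} | OUT={b:3, c:-3, d:-3; rest ⊤}
  B6: | IN={b:3, c:-3, d:-3; rest ⊤} | OUT={b:3, c:-3, d:-3, e:0; rest ⊤}
  B7: | IN={b:3, c:-3, d:-3, e:0; rest ⊤} | OUT={b:3, d:-3, e:0; rest ⊤}
  B8: | IN={b:3, d:-3, e:0; rest ⊤} | OUT={d:-3, e:0; rest ⊤}
  B9: | IN={d:-3, e:0; rest ⊤} | OUT={d:-3, e:0; rest ⊤}

Merge at B8: IN[B8] = OUT[B7] = {a: ⊤, b: 3, c: ⊤, d: -3, e: 0, f: ⊤}
Applying B8's transfer function to that IN value gives OUT[B8] (row B8 above).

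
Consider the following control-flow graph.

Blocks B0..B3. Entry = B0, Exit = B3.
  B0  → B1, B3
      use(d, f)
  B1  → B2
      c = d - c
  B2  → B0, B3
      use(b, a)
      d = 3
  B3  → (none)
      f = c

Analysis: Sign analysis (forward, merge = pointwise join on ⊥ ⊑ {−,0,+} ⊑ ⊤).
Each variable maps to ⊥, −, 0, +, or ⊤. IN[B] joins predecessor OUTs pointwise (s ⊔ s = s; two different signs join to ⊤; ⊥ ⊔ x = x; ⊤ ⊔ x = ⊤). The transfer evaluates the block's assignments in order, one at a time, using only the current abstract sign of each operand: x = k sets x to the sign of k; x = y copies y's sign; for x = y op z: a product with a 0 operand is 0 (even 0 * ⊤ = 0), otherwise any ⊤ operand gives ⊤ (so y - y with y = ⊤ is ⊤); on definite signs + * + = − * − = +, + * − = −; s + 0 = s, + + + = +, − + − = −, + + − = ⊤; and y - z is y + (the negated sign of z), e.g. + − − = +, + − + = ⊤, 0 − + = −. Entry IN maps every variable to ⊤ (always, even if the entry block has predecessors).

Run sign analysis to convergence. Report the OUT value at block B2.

Answer: {a: ⊤, b: ⊤, c: ⊤, d: +, e: ⊤, f: ⊤}

Working:
Fixpoint table:
  B0:  IN=(all ⊤)  OUT=(all ⊤)
  B1:  IN=(all ⊤)  OUT=(all ⊤)
  B2:  IN=(all ⊤)  OUT={d:+; rest ⊤}
  B3:  IN=(all ⊤)  OUT=(all ⊤)

Merge at B2: IN[B2] = OUT[B1] = {a: ⊤, b: ⊤, c: ⊤, d: ⊤, e: ⊤, f: ⊤}
Applying B2's transfer function to that IN value gives OUT[B2] (row B2 above).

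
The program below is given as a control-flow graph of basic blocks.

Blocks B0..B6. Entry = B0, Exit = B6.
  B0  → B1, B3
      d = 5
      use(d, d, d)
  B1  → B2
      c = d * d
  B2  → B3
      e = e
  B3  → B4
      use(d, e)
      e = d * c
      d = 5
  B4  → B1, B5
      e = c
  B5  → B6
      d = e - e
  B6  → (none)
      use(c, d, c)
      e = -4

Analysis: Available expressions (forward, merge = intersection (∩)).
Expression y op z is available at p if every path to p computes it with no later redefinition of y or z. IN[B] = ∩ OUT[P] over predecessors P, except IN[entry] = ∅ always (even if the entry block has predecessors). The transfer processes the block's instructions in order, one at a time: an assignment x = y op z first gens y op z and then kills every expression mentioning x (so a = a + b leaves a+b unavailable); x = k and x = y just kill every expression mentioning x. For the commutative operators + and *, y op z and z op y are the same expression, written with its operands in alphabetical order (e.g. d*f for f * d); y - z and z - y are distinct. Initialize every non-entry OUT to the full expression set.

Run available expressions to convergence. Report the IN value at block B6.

Fixpoint table:
  B0:   IN={}   OUT={}
  B1:   IN={}   OUT={d*d}
  B2:   IN={d*d}   OUT={d*d}
  B3:   IN={}   OUT={}
  B4:   IN={}   OUT={}
  B5:   IN={}   OUT={e-e}
  B6:   IN={e-e}   OUT={}

Merge at B6: IN[B6] = OUT[B5] = {e-e}

Answer: {e-e}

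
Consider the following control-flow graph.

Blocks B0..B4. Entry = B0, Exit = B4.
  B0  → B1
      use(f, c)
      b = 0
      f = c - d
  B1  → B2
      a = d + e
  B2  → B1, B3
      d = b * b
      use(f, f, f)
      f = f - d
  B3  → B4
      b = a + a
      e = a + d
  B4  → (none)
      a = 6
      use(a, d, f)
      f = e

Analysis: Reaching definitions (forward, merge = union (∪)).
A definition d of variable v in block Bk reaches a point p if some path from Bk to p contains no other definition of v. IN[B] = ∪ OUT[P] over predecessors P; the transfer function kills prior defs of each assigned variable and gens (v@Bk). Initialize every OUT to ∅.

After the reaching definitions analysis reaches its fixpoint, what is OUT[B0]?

Fixpoint table:
  B0:  IN={}  OUT={b@B0, f@B0}
  B1:  IN={a@B1, b@B0, d@B2, f@B0, f@B2}  OUT={a@B1, b@B0, d@B2, f@B0, f@B2}
  B2:  IN={a@B1, b@B0, d@B2, f@B0, f@B2}  OUT={a@B1, b@B0, d@B2, f@B2}
  B3:  IN={a@B1, b@B0, d@B2, f@B2}  OUT={a@B1, b@B3, d@B2, e@B3, f@B2}
  B4:  IN={a@B1, b@B3, d@B2, e@B3, f@B2}  OUT={a@B4, b@B3, d@B2, e@B3, f@B4}

B0 is the boundary node: IN[B0] = {}
Applying B0's transfer function to that IN value gives OUT[B0] (row B0 above).

Answer: {b@B0, f@B0}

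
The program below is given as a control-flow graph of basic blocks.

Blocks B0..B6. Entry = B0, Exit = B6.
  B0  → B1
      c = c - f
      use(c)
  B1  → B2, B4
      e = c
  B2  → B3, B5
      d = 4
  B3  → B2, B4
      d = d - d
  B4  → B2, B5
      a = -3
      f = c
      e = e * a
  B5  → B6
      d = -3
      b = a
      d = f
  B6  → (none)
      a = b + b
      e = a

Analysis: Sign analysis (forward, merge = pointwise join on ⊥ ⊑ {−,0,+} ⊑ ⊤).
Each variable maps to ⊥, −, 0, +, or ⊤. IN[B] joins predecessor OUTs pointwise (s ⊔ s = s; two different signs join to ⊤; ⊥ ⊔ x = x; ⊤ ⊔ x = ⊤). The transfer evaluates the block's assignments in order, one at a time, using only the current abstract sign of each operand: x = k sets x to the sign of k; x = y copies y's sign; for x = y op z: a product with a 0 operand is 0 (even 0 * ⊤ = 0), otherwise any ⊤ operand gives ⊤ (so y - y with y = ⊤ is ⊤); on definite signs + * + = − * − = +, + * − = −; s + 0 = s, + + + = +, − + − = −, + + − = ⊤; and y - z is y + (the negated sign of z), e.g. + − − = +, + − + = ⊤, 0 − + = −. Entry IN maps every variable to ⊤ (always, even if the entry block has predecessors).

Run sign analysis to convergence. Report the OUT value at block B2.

Answer: {a: ⊤, b: ⊤, c: ⊤, d: +, e: ⊤, f: ⊤}

Trace:
Per-block solution:
  B0:  IN=(all ⊤)  OUT=(all ⊤)
  B1:  IN=(all ⊤)  OUT=(all ⊤)
  B2:  IN=(all ⊤)  OUT={d:+; rest ⊤}
  B3:  IN={d:+; rest ⊤}  OUT=(all ⊤)
  B4:  IN=(all ⊤)  OUT={a:-; rest ⊤}
  B5:  IN=(all ⊤)  OUT=(all ⊤)
  B6:  IN=(all ⊤)  OUT=(all ⊤)

Merge at B2: IN[B2] = OUT[B1] ⊔ OUT[B3] ⊔ OUT[B4] = {a: ⊤, b: ⊤, c: ⊤, d: ⊤, e: ⊤, f: ⊤}
Applying B2's transfer function to that IN value gives OUT[B2] (row B2 above).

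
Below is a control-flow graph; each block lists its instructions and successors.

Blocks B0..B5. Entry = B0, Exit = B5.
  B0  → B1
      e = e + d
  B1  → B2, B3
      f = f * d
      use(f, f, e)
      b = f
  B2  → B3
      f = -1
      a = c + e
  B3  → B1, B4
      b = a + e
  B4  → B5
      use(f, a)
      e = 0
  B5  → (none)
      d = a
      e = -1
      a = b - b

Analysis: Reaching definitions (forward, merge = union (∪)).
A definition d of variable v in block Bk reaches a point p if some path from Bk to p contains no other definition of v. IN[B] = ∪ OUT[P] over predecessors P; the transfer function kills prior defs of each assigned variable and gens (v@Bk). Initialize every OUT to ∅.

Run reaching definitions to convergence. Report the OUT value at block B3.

Answer: {a@B2, b@B3, e@B0, f@B1, f@B2}

Trace:
Converged values:
  B0: | IN={} | OUT={e@B0}
  B1: | IN={a@B2, b@B3, e@B0, f@B1, f@B2} | OUT={a@B2, b@B1, e@B0, f@B1}
  B2: | IN={a@B2, b@B1, e@B0, f@B1} | OUT={a@B2, b@B1, e@B0, f@B2}
  B3: | IN={a@B2, b@B1, e@B0, f@B1, f@B2} | OUT={a@B2, b@B3, e@B0, f@B1, f@B2}
  B4: | IN={a@B2, b@B3, e@B0, f@B1, f@B2} | OUT={a@B2, b@B3, e@B4, f@B1, f@B2}
  B5: | IN={a@B2, b@B3, e@B4, f@B1, f@B2} | OUT={a@B5, b@B3, d@B5, e@B5, f@B1, f@B2}

Merge at B3: IN[B3] = OUT[B1] ⊔ OUT[B2] = {a@B2, b@B1, e@B0, f@B1, f@B2}
Applying B3's transfer function to that IN value gives OUT[B3] (row B3 above).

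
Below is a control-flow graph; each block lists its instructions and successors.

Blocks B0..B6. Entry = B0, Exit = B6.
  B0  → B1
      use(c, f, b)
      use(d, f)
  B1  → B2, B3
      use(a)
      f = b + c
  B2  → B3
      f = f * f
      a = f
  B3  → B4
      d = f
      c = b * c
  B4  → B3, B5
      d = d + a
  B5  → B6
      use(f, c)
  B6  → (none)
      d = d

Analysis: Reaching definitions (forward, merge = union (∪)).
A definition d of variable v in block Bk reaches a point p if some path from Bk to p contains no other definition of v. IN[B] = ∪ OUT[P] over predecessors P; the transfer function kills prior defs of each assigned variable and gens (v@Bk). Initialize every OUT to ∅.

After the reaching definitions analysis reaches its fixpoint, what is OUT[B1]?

Answer: {f@B1}

Derivation:
Converged values:
  B0: | IN={} | OUT={}
  B1: | IN={} | OUT={f@B1}
  B2: | IN={f@B1} | OUT={a@B2, f@B2}
  B3: | IN={a@B2, c@B3, d@B4, f@B1, f@B2} | OUT={a@B2, c@B3, d@B3, f@B1, f@B2}
  B4: | IN={a@B2, c@B3, d@B3, f@B1, f@B2} | OUT={a@B2, c@B3, d@B4, f@B1, f@B2}
  B5: | IN={a@B2, c@B3, d@B4, f@B1, f@B2} | OUT={a@B2, c@B3, d@B4, f@B1, f@B2}
  B6: | IN={a@B2, c@B3, d@B4, f@B1, f@B2} | OUT={a@B2, c@B3, d@B6, f@B1, f@B2}

Merge at B1: IN[B1] = OUT[B0] = {}
Applying B1's transfer function to that IN value gives OUT[B1] (row B1 above).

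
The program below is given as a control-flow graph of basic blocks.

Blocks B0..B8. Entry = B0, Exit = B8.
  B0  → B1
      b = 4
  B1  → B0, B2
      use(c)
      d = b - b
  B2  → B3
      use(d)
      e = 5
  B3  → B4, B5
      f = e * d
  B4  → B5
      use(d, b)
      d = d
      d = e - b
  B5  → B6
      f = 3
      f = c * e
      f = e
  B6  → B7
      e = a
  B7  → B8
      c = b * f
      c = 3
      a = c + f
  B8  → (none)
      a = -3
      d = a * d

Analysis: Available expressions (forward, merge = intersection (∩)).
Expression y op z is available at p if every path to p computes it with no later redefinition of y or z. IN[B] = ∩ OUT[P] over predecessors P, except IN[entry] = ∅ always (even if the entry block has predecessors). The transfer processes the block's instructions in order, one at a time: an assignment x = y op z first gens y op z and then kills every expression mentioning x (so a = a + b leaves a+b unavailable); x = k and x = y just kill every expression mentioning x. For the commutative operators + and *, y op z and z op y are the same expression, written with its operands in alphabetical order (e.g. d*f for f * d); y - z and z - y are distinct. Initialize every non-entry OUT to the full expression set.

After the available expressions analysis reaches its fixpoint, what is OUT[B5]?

Converged values:
  B0:  IN={}  OUT={}
  B1:  IN={}  OUT={b-b}
  B2:  IN={b-b}  OUT={b-b}
  B3:  IN={b-b}  OUT={b-b, d*e}
  B4:  IN={b-b, d*e}  OUT={b-b, e-b}
  B5:  IN={b-b}  OUT={b-b, c*e}
  B6:  IN={b-b, c*e}  OUT={b-b}
  B7:  IN={b-b}  OUT={b*f, b-b, c+f}
  B8:  IN={b*f, b-b, c+f}  OUT={b*f, b-b, c+f}

Merge at B5: IN[B5] = OUT[B3] ∩ OUT[B4] = {b-b}
Applying B5's transfer function to that IN value gives OUT[B5] (row B5 above).

Answer: {b-b, c*e}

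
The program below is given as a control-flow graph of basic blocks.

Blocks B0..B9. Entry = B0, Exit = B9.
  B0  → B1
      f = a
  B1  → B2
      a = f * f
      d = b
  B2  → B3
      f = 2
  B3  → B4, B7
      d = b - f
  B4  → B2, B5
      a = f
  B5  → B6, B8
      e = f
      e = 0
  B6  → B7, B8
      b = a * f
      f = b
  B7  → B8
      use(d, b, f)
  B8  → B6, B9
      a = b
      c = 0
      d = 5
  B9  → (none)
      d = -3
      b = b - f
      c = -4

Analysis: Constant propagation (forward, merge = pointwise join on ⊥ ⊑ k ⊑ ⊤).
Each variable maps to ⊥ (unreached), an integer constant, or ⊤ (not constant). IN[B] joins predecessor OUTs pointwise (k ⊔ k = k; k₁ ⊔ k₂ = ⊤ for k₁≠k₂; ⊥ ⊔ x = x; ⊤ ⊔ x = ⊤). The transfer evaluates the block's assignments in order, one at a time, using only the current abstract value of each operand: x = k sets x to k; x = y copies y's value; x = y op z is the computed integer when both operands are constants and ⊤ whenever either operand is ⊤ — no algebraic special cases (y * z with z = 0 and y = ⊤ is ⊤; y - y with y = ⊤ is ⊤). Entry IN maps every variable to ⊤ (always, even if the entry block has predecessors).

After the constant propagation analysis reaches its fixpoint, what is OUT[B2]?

Fixpoint table:
  B0:  IN=(all ⊤)  OUT=(all ⊤)
  B1:  IN=(all ⊤)  OUT=(all ⊤)
  B2:  IN=(all ⊤)  OUT={f:2; rest ⊤}
  B3:  IN={f:2; rest ⊤}  OUT={f:2; rest ⊤}
  B4:  IN={f:2; rest ⊤}  OUT={a:2, f:2; rest ⊤}
  B5:  IN={a:2, f:2; rest ⊤}  OUT={a:2, e:0, f:2; rest ⊤}
  B6:  IN=(all ⊤)  OUT=(all ⊤)
  B7:  IN=(all ⊤)  OUT=(all ⊤)
  B8:  IN=(all ⊤)  OUT={c:0, d:5; rest ⊤}
  B9:  IN={c:0, d:5; rest ⊤}  OUT={c:-4, d:-3; rest ⊤}

Merge at B2: IN[B2] = OUT[B1] ⊔ OUT[B4] = {a: ⊤, b: ⊤, c: ⊤, d: ⊤, e: ⊤, f: ⊤}
Applying B2's transfer function to that IN value gives OUT[B2] (row B2 above).

Answer: {a: ⊤, b: ⊤, c: ⊤, d: ⊤, e: ⊤, f: 2}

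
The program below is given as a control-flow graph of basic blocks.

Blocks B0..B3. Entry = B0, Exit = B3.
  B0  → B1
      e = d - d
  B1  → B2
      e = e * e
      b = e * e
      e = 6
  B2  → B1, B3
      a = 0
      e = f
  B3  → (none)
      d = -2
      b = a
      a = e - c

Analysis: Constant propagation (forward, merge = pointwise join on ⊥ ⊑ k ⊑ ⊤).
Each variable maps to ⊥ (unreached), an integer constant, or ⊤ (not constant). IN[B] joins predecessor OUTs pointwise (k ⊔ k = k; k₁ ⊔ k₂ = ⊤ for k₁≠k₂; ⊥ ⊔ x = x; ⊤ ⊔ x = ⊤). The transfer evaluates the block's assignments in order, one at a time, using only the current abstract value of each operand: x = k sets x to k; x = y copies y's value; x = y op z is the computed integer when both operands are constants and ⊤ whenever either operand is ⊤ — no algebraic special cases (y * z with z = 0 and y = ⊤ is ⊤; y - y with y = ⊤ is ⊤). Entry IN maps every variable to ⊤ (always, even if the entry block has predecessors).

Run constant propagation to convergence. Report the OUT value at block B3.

Answer: {a: ⊤, b: 0, c: ⊤, d: -2, e: ⊤, f: ⊤}

Derivation:
Per-block solution:
  B0:  IN=(all ⊤)  OUT=(all ⊤)
  B1:  IN=(all ⊤)  OUT={e:6; rest ⊤}
  B2:  IN={e:6; rest ⊤}  OUT={a:0; rest ⊤}
  B3:  IN={a:0; rest ⊤}  OUT={b:0, d:-2; rest ⊤}

Merge at B3: IN[B3] = OUT[B2] = {a: 0, b: ⊤, c: ⊤, d: ⊤, e: ⊤, f: ⊤}
Applying B3's transfer function to that IN value gives OUT[B3] (row B3 above).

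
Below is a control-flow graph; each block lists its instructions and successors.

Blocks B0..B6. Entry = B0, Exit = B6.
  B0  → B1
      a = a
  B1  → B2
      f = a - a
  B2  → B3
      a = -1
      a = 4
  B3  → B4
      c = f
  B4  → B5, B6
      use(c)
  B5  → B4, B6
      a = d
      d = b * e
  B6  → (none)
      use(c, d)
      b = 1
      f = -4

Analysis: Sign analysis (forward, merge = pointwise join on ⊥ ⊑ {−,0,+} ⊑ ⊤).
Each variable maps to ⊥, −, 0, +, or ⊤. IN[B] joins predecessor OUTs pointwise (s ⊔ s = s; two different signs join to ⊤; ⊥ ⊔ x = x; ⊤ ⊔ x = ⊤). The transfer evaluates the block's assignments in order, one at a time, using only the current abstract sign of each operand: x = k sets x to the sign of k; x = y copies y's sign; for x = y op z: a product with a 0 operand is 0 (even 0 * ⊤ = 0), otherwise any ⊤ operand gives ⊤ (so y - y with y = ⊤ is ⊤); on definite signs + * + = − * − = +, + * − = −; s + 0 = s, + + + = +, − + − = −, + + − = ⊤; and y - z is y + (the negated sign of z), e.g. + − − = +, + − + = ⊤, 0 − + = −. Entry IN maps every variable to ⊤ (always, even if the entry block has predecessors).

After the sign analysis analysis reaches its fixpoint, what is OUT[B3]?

Answer: {a: +, b: ⊤, c: ⊤, d: ⊤, e: ⊤, f: ⊤}

Trace:
Fixpoint table:
  B0:  IN=(all ⊤)  OUT=(all ⊤)
  B1:  IN=(all ⊤)  OUT=(all ⊤)
  B2:  IN=(all ⊤)  OUT={a:+; rest ⊤}
  B3:  IN={a:+; rest ⊤}  OUT={a:+; rest ⊤}
  B4:  IN=(all ⊤)  OUT=(all ⊤)
  B5:  IN=(all ⊤)  OUT=(all ⊤)
  B6:  IN=(all ⊤)  OUT={b:+, f:-; rest ⊤}

Merge at B3: IN[B3] = OUT[B2] = {a: +, b: ⊤, c: ⊤, d: ⊤, e: ⊤, f: ⊤}
Applying B3's transfer function to that IN value gives OUT[B3] (row B3 above).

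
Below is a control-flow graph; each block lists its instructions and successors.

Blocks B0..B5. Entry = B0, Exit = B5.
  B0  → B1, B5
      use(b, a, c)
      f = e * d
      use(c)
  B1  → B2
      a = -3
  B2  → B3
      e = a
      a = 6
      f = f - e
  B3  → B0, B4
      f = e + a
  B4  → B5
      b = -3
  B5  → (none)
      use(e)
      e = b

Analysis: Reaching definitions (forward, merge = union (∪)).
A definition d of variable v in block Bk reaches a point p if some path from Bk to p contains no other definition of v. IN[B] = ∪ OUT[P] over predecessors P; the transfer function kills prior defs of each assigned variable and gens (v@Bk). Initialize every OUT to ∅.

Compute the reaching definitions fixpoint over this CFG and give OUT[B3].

Answer: {a@B2, e@B2, f@B3}

Derivation:
Per-block solution:
  B0:   IN={a@B2, e@B2, f@B3}   OUT={a@B2, e@B2, f@B0}
  B1:   IN={a@B2, e@B2, f@B0}   OUT={a@B1, e@B2, f@B0}
  B2:   IN={a@B1, e@B2, f@B0}   OUT={a@B2, e@B2, f@B2}
  B3:   IN={a@B2, e@B2, f@B2}   OUT={a@B2, e@B2, f@B3}
  B4:   IN={a@B2, e@B2, f@B3}   OUT={a@B2, b@B4, e@B2, f@B3}
  B5:   IN={a@B2, b@B4, e@B2, f@B0, f@B3}   OUT={a@B2, b@B4, e@B5, f@B0, f@B3}

Merge at B3: IN[B3] = OUT[B2] = {a@B2, e@B2, f@B2}
Applying B3's transfer function to that IN value gives OUT[B3] (row B3 above).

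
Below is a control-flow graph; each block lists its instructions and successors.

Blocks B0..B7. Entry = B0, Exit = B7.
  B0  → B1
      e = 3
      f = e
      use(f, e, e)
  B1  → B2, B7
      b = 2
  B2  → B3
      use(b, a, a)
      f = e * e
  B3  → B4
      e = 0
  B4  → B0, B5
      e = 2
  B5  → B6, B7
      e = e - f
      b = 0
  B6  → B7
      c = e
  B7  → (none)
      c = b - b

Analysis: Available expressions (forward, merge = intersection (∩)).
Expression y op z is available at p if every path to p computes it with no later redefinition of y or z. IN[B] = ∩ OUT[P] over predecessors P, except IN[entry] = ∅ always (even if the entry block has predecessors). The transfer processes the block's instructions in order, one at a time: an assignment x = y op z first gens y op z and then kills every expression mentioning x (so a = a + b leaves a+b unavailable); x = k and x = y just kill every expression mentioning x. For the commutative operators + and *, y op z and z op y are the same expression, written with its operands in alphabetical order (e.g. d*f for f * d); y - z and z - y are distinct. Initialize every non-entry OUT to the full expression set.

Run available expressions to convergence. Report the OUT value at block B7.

Fixpoint table:
  B0: | IN={} | OUT={}
  B1: | IN={} | OUT={}
  B2: | IN={} | OUT={e*e}
  B3: | IN={e*e} | OUT={}
  B4: | IN={} | OUT={}
  B5: | IN={} | OUT={}
  B6: | IN={} | OUT={}
  B7: | IN={} | OUT={b-b}

Merge at B7: IN[B7] = OUT[B1] ∩ OUT[B5] ∩ OUT[B6] = {}
Applying B7's transfer function to that IN value gives OUT[B7] (row B7 above).

Answer: {b-b}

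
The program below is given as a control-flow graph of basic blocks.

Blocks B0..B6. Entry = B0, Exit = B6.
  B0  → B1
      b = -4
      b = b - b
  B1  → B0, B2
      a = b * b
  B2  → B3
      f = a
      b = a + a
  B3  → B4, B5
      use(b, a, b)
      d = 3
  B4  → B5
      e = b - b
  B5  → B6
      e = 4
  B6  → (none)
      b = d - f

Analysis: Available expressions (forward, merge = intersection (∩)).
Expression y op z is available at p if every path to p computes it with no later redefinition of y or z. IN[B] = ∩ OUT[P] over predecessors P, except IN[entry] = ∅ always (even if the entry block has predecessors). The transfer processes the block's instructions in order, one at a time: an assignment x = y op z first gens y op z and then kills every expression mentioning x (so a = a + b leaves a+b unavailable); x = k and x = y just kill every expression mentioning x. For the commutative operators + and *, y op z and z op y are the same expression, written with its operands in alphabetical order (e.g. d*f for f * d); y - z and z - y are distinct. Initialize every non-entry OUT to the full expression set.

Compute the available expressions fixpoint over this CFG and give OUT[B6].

Answer: {a+a, d-f}

Derivation:
Per-block solution:
  B0: | IN={} | OUT={}
  B1: | IN={} | OUT={b*b}
  B2: | IN={b*b} | OUT={a+a}
  B3: | IN={a+a} | OUT={a+a}
  B4: | IN={a+a} | OUT={a+a, b-b}
  B5: | IN={a+a} | OUT={a+a}
  B6: | IN={a+a} | OUT={a+a, d-f}

Merge at B6: IN[B6] = OUT[B5] = {a+a}
Applying B6's transfer function to that IN value gives OUT[B6] (row B6 above).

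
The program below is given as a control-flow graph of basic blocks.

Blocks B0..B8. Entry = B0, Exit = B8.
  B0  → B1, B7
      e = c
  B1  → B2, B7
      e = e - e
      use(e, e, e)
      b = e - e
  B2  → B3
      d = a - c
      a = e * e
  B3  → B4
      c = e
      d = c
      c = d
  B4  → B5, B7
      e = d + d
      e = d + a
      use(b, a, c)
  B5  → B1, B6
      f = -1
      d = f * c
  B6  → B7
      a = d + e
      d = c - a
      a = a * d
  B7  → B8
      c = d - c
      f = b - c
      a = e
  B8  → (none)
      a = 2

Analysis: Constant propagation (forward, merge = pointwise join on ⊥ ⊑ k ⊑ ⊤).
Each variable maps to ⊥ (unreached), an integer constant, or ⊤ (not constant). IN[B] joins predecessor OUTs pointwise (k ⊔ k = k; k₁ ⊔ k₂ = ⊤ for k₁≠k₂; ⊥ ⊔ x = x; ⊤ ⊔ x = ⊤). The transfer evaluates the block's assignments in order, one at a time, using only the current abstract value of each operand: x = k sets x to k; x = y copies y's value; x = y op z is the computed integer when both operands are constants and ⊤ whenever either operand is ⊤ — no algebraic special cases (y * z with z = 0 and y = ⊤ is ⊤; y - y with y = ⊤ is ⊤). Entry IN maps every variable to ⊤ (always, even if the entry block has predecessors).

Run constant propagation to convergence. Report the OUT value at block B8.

Converged values:
  B0:  IN=(all ⊤)  OUT=(all ⊤)
  B1:  IN=(all ⊤)  OUT=(all ⊤)
  B2:  IN=(all ⊤)  OUT=(all ⊤)
  B3:  IN=(all ⊤)  OUT=(all ⊤)
  B4:  IN=(all ⊤)  OUT=(all ⊤)
  B5:  IN=(all ⊤)  OUT={f:-1; rest ⊤}
  B6:  IN={f:-1; rest ⊤}  OUT={f:-1; rest ⊤}
  B7:  IN=(all ⊤)  OUT=(all ⊤)
  B8:  IN=(all ⊤)  OUT={a:2; rest ⊤}

Merge at B8: IN[B8] = OUT[B7] = {a: ⊤, b: ⊤, c: ⊤, d: ⊤, e: ⊤, f: ⊤}
Applying B8's transfer function to that IN value gives OUT[B8] (row B8 above).

Answer: {a: 2, b: ⊤, c: ⊤, d: ⊤, e: ⊤, f: ⊤}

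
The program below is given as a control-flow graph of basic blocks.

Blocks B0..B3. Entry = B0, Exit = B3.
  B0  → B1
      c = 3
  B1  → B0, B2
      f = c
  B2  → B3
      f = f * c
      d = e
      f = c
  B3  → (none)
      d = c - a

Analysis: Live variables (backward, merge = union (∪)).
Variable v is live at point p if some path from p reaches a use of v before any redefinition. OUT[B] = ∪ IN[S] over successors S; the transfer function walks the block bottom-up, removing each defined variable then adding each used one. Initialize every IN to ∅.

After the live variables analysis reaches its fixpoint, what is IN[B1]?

Answer: {a, c, e}

Working:
Per-block solution:
  B0:   IN={a, e}   OUT={a, c, e}
  B1:   IN={a, c, e}   OUT={a, c, e, f}
  B2:   IN={a, c, e, f}   OUT={a, c}
  B3:   IN={a, c}   OUT={}

Merge at B1: OUT[B1] = IN[B0] ⊔ IN[B2] = {a, c, e, f}
Applying B1's transfer function to that OUT value gives IN[B1] (row B1 above).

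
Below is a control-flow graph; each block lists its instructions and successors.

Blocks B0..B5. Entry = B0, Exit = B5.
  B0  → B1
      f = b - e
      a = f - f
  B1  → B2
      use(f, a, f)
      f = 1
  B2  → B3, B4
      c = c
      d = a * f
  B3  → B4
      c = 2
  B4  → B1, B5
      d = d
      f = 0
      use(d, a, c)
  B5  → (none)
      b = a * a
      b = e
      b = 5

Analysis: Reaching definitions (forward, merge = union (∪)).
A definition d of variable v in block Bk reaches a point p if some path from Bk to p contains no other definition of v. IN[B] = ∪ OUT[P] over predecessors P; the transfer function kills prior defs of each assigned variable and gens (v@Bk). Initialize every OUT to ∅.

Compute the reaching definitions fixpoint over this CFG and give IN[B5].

Fixpoint table:
  B0:   IN={}   OUT={a@B0, f@B0}
  B1:   IN={a@B0, c@B2, c@B3, d@B4, f@B0, f@B4}   OUT={a@B0, c@B2, c@B3, d@B4, f@B1}
  B2:   IN={a@B0, c@B2, c@B3, d@B4, f@B1}   OUT={a@B0, c@B2, d@B2, f@B1}
  B3:   IN={a@B0, c@B2, d@B2, f@B1}   OUT={a@B0, c@B3, d@B2, f@B1}
  B4:   IN={a@B0, c@B2, c@B3, d@B2, f@B1}   OUT={a@B0, c@B2, c@B3, d@B4, f@B4}
  B5:   IN={a@B0, c@B2, c@B3, d@B4, f@B4}   OUT={a@B0, b@B5, c@B2, c@B3, d@B4, f@B4}

Merge at B5: IN[B5] = OUT[B4] = {a@B0, c@B2, c@B3, d@B4, f@B4}

Answer: {a@B0, c@B2, c@B3, d@B4, f@B4}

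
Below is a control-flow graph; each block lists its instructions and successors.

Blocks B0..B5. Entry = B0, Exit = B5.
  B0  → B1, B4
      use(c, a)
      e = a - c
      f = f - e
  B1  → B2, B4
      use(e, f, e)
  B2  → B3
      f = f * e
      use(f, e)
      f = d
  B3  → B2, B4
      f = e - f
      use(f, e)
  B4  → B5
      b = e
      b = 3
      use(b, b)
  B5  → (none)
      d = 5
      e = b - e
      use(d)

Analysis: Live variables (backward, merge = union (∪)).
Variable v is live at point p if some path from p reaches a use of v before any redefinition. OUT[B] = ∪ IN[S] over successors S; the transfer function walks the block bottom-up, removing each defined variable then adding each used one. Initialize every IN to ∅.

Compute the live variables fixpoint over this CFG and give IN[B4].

Converged values:
  B0:  IN={a, c, d, f}  OUT={d, e, f}
  B1:  IN={d, e, f}  OUT={d, e, f}
  B2:  IN={d, e, f}  OUT={d, e, f}
  B3:  IN={d, e, f}  OUT={d, e, f}
  B4:  IN={e}  OUT={b, e}
  B5:  IN={b, e}  OUT={}

Merge at B4: OUT[B4] = IN[B5] = {b, e}
Applying B4's transfer function to that OUT value gives IN[B4] (row B4 above).

Answer: {e}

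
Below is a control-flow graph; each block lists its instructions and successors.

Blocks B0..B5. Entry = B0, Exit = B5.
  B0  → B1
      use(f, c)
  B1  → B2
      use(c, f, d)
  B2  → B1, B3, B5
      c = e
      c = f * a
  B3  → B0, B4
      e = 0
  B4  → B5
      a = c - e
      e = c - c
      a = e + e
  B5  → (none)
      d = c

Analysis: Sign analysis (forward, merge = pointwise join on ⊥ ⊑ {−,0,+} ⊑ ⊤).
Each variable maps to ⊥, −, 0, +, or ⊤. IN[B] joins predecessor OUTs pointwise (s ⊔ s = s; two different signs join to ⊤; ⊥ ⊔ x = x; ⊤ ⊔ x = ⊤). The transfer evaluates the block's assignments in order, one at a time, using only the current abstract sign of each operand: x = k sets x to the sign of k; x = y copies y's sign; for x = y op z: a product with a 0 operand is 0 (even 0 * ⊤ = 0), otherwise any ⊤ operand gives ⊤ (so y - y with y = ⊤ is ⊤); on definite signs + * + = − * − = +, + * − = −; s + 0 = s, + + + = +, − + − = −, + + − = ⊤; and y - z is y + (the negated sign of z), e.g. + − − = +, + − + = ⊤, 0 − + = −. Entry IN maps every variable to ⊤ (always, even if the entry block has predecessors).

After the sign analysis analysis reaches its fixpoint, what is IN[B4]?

Answer: {a: ⊤, b: ⊤, c: ⊤, d: ⊤, e: 0, f: ⊤}

Trace:
Converged values:
  B0:  IN=(all ⊤)  OUT=(all ⊤)
  B1:  IN=(all ⊤)  OUT=(all ⊤)
  B2:  IN=(all ⊤)  OUT=(all ⊤)
  B3:  IN=(all ⊤)  OUT={e:0; rest ⊤}
  B4:  IN={e:0; rest ⊤}  OUT=(all ⊤)
  B5:  IN=(all ⊤)  OUT=(all ⊤)

Merge at B4: IN[B4] = OUT[B3] = {a: ⊤, b: ⊤, c: ⊤, d: ⊤, e: 0, f: ⊤}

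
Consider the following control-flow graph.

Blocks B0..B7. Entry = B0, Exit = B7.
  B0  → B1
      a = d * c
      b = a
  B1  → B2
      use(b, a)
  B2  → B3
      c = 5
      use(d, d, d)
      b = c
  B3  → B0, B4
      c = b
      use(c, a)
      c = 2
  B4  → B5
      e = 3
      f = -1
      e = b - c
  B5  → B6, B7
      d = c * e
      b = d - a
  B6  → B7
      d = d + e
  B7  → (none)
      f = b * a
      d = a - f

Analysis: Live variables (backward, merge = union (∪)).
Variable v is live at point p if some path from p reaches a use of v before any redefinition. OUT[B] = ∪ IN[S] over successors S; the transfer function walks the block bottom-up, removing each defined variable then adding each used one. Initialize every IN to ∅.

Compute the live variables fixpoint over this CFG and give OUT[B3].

Answer: {a, b, c, d}

Derivation:
Fixpoint table:
  B0:   IN={c, d}   OUT={a, b, d}
  B1:   IN={a, b, d}   OUT={a, d}
  B2:   IN={a, d}   OUT={a, b, d}
  B3:   IN={a, b, d}   OUT={a, b, c, d}
  B4:   IN={a, b, c}   OUT={a, c, e}
  B5:   IN={a, c, e}   OUT={a, b, d, e}
  B6:   IN={a, b, d, e}   OUT={a, b}
  B7:   IN={a, b}   OUT={}

Merge at B3: OUT[B3] = IN[B0] ⊔ IN[B4] = {a, b, c, d}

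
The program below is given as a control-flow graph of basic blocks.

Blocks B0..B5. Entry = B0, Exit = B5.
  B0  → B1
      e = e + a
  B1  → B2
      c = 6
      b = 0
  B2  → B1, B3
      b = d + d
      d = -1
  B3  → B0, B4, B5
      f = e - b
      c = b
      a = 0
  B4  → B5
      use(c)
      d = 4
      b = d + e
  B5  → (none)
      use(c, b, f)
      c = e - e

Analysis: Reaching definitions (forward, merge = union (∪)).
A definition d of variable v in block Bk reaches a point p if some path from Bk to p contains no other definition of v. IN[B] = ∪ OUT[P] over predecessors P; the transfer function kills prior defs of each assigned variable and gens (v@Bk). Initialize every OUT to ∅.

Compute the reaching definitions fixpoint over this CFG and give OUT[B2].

Answer: {a@B3, b@B2, c@B1, d@B2, e@B0, f@B3}

Derivation:
Per-block solution:
  B0:   IN={a@B3, b@B2, c@B3, d@B2, e@B0, f@B3}   OUT={a@B3, b@B2, c@B3, d@B2, e@B0, f@B3}
  B1:   IN={a@B3, b@B2, c@B1, c@B3, d@B2, e@B0, f@B3}   OUT={a@B3, b@B1, c@B1, d@B2, e@B0, f@B3}
  B2:   IN={a@B3, b@B1, c@B1, d@B2, e@B0, f@B3}   OUT={a@B3, b@B2, c@B1, d@B2, e@B0, f@B3}
  B3:   IN={a@B3, b@B2, c@B1, d@B2, e@B0, f@B3}   OUT={a@B3, b@B2, c@B3, d@B2, e@B0, f@B3}
  B4:   IN={a@B3, b@B2, c@B3, d@B2, e@B0, f@B3}   OUT={a@B3, b@B4, c@B3, d@B4, e@B0, f@B3}
  B5:   IN={a@B3, b@B2, b@B4, c@B3, d@B2, d@B4, e@B0, f@B3}   OUT={a@B3, b@B2, b@B4, c@B5, d@B2, d@B4, e@B0, f@B3}

Merge at B2: IN[B2] = OUT[B1] = {a@B3, b@B1, c@B1, d@B2, e@B0, f@B3}
Applying B2's transfer function to that IN value gives OUT[B2] (row B2 above).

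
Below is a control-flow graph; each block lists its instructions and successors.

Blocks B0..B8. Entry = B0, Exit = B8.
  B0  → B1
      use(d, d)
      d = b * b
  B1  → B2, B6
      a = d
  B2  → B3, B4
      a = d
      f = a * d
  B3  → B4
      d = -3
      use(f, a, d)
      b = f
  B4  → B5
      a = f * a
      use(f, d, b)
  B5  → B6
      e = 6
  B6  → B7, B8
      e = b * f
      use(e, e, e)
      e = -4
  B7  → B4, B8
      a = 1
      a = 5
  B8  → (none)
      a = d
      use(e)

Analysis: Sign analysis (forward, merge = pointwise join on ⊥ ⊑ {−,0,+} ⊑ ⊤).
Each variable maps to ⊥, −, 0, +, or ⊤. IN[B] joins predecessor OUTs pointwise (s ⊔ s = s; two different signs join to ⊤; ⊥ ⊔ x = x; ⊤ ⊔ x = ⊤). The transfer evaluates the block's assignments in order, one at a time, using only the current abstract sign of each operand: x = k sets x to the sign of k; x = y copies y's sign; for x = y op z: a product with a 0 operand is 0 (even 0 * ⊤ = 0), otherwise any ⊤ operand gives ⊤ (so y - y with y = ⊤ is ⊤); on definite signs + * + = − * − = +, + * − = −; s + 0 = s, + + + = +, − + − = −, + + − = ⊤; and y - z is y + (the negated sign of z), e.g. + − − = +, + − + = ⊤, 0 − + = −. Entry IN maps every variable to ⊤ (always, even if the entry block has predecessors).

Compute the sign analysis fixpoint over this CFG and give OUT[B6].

Fixpoint table:
  B0:   IN=(all ⊤)   OUT=(all ⊤)
  B1:   IN=(all ⊤)   OUT=(all ⊤)
  B2:   IN=(all ⊤)   OUT=(all ⊤)
  B3:   IN=(all ⊤)   OUT={d:-; rest ⊤}
  B4:   IN=(all ⊤)   OUT=(all ⊤)
  B5:   IN=(all ⊤)   OUT={e:+; rest ⊤}
  B6:   IN=(all ⊤)   OUT={e:-; rest ⊤}
  B7:   IN={e:-; rest ⊤}   OUT={a:+, e:-; rest ⊤}
  B8:   IN={e:-; rest ⊤}   OUT={e:-; rest ⊤}

Merge at B6: IN[B6] = OUT[B1] ⊔ OUT[B5] = {a: ⊤, b: ⊤, c: ⊤, d: ⊤, e: ⊤, f: ⊤}
Applying B6's transfer function to that IN value gives OUT[B6] (row B6 above).

Answer: {a: ⊤, b: ⊤, c: ⊤, d: ⊤, e: -, f: ⊤}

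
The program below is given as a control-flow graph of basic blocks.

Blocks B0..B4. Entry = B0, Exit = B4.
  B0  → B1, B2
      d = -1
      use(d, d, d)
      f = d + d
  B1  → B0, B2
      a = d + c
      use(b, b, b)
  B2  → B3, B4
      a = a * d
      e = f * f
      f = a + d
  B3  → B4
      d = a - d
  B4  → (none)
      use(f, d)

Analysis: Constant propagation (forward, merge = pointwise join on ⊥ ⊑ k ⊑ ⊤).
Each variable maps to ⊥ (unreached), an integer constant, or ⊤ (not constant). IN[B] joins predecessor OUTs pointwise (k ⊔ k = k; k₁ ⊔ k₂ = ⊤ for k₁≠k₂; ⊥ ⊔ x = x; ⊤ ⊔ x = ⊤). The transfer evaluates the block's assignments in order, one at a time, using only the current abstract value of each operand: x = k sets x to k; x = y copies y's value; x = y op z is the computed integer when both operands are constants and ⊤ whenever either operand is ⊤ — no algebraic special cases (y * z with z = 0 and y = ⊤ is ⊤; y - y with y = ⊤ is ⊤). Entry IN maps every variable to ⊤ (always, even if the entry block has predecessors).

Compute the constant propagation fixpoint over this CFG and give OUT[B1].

Per-block solution:
  B0:  IN=(all ⊤)  OUT={d:-1, f:-2; rest ⊤}
  B1:  IN={d:-1, f:-2; rest ⊤}  OUT={d:-1, f:-2; rest ⊤}
  B2:  IN={d:-1, f:-2; rest ⊤}  OUT={d:-1, e:4; rest ⊤}
  B3:  IN={d:-1, e:4; rest ⊤}  OUT={e:4; rest ⊤}
  B4:  IN={e:4; rest ⊤}  OUT={e:4; rest ⊤}

Merge at B1: IN[B1] = OUT[B0] = {a: ⊤, b: ⊤, c: ⊤, d: -1, e: ⊤, f: -2}
Applying B1's transfer function to that IN value gives OUT[B1] (row B1 above).

Answer: {a: ⊤, b: ⊤, c: ⊤, d: -1, e: ⊤, f: -2}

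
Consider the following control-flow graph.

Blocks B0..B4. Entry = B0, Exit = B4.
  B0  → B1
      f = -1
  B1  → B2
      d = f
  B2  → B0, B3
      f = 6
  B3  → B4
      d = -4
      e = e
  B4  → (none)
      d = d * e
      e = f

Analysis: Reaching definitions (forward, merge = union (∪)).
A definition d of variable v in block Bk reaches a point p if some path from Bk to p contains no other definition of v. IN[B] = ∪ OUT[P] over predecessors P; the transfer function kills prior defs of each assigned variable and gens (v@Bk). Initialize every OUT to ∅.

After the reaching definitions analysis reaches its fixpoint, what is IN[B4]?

Per-block solution:
  B0: | IN={d@B1, f@B2} | OUT={d@B1, f@B0}
  B1: | IN={d@B1, f@B0} | OUT={d@B1, f@B0}
  B2: | IN={d@B1, f@B0} | OUT={d@B1, f@B2}
  B3: | IN={d@B1, f@B2} | OUT={d@B3, e@B3, f@B2}
  B4: | IN={d@B3, e@B3, f@B2} | OUT={d@B4, e@B4, f@B2}

Merge at B4: IN[B4] = OUT[B3] = {d@B3, e@B3, f@B2}

Answer: {d@B3, e@B3, f@B2}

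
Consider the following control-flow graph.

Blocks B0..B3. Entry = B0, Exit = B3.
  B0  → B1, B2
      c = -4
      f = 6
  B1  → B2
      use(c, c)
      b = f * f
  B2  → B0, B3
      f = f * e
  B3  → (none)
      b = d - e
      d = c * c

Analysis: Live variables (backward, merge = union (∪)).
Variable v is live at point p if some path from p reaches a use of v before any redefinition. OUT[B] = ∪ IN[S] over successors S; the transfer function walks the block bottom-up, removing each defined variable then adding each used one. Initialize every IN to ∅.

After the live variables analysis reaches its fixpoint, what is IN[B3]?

Answer: {c, d, e}

Trace:
Per-block solution:
  B0: | IN={d, e} | OUT={c, d, e, f}
  B1: | IN={c, d, e, f} | OUT={c, d, e, f}
  B2: | IN={c, d, e, f} | OUT={c, d, e}
  B3: | IN={c, d, e} | OUT={}

B3 is the boundary node: OUT[B3] = {}
Applying B3's transfer function to that OUT value gives IN[B3] (row B3 above).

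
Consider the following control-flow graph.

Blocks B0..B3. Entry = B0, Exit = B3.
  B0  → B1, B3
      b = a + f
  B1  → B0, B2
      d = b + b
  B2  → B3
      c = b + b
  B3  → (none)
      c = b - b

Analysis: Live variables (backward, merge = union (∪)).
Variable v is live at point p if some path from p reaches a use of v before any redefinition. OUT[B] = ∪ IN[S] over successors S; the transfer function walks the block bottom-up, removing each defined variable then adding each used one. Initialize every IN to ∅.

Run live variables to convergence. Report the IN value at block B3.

Answer: {b}

Working:
Converged values:
  B0: | IN={a, f} | OUT={a, b, f}
  B1: | IN={a, b, f} | OUT={a, b, f}
  B2: | IN={b} | OUT={b}
  B3: | IN={b} | OUT={}

B3 is the boundary node: OUT[B3] = {}
Applying B3's transfer function to that OUT value gives IN[B3] (row B3 above).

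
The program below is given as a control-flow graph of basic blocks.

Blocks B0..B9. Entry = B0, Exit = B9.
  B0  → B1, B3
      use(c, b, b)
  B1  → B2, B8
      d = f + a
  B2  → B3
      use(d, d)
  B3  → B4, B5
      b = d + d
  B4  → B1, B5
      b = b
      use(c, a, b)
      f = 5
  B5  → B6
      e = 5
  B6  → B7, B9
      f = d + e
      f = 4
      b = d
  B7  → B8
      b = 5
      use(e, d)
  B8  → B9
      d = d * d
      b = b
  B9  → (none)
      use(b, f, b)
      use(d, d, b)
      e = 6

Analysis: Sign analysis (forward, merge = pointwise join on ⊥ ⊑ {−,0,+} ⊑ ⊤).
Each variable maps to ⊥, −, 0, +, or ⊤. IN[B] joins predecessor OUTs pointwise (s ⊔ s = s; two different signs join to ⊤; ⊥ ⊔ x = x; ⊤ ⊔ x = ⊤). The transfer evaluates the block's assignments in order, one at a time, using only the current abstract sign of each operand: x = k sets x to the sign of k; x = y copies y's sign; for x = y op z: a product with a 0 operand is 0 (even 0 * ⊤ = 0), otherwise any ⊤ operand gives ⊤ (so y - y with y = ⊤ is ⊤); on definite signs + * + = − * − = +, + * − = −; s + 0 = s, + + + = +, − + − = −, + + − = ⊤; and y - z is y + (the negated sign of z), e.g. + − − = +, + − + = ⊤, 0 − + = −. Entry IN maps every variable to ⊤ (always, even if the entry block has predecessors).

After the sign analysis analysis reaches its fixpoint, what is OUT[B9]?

Answer: {a: ⊤, b: ⊤, c: ⊤, d: ⊤, e: +, f: ⊤}

Trace:
Converged values:
  B0:  IN=(all ⊤)  OUT=(all ⊤)
  B1:  IN=(all ⊤)  OUT=(all ⊤)
  B2:  IN=(all ⊤)  OUT=(all ⊤)
  B3:  IN=(all ⊤)  OUT=(all ⊤)
  B4:  IN=(all ⊤)  OUT={f:+; rest ⊤}
  B5:  IN=(all ⊤)  OUT={e:+; rest ⊤}
  B6:  IN={e:+; rest ⊤}  OUT={e:+, f:+; rest ⊤}
  B7:  IN={e:+, f:+; rest ⊤}  OUT={b:+, e:+, f:+; rest ⊤}
  B8:  IN=(all ⊤)  OUT=(all ⊤)
  B9:  IN=(all ⊤)  OUT={e:+; rest ⊤}

Merge at B9: IN[B9] = OUT[B6] ⊔ OUT[B8] = {a: ⊤, b: ⊤, c: ⊤, d: ⊤, e: ⊤, f: ⊤}
Applying B9's transfer function to that IN value gives OUT[B9] (row B9 above).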